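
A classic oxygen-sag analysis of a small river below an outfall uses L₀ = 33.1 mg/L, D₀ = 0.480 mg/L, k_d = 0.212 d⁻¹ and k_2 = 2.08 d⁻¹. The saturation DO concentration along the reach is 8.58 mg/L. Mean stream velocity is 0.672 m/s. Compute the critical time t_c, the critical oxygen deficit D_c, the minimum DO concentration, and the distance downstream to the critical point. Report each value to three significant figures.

With k_2/k_d = 9.811 and 1 − D₀(k_2−k_d)/(k_d L₀) = 0.8722,
t_c = ln(9.811 × 0.8722) / (2.08 − 0.212) = ln(8.558) / 1.868 = 2.147/1.868 = 1.149 d.
L(t_c) = L₀ e^(−k_d t_c) = 33.1 × 0.7838 = 25.94 mg/L, and at the critical point k_2 D_c = k_d L, so D_c = (0.212/2.08) × 25.94 = 2.644 mg/L.
Minimum DO = C_s − D_c = 8.58 − 2.644 = 5.936 mg/L.
x_c = v t_c = 0.672 m/s × 1.149 d × 86400 s/d = 66730 m ≈ 66.7 km.

t_c ≈ 1.15 d; D_c ≈ 2.64 mg/L; min DO ≈ 5.94 mg/L; x_c ≈ 66.7 km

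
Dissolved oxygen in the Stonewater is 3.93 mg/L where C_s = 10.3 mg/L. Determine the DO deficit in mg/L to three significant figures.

D ≈ 6.37 mg/L

D = C_s − C = 10.3 − 3.93 = 6.37 mg/L.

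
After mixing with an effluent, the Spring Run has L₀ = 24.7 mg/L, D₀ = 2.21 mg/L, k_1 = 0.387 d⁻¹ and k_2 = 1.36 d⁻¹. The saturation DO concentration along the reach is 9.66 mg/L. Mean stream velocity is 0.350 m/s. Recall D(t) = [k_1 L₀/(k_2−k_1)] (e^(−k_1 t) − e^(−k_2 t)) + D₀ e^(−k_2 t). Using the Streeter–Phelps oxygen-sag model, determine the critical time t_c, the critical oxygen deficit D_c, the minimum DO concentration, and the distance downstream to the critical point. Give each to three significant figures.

t_c ≈ 1.03 d; D_c ≈ 4.72 mg/L; min DO ≈ 4.94 mg/L; x_c ≈ 31.1 km

At the critical point dD/dt = 0, so k_1 L₀ e^(−k_1 t) = k_2 D. Substituting D(t) from the Streeter–Phelps equation and solving for t gives
t_c = ln[(k_2/k_1)(1 − D₀(k_2−k_1)/(k_1 L₀))] / (k_2−k_1).
Here k_2−k_1 = 0.9730 d⁻¹ and 1 − D₀(k_2−k_1)/(k_1 L₀) = 1 − 2.21×0.9730/(0.387×24.7) = 0.7750, so
t_c = ln(3.514 × 0.7750) / 0.9730 = 1.002 / 0.9730 = 1.030 d.
L(t_c) = L₀ e^(−k_1 t_c) = 24.7 × 0.6713 = 16.58 mg/L, and at the critical point k_2 D_c = k_1 L, so D_c = (0.387/1.36) × 16.58 = 4.718 mg/L.
Minimum DO = C_s − D_c = 9.66 − 4.718 = 4.942 mg/L.
x_c = v t_c = 0.350 m/s × 1.030 d × 86400 s/d = 31140 m ≈ 31.1 km.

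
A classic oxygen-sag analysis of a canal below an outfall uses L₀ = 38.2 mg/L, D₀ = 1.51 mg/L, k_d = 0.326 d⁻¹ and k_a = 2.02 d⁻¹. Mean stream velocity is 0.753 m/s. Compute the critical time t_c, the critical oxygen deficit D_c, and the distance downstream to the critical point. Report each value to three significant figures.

t_c = [1/(k_a−k_d)] ln[(k_a/k_d)(1 − D₀(k_a−k_d)/(k_d L₀))]
= [1/(2.02−0.326)] ln[(2.02/0.326)(1 − 1.51×1.694/(0.326×38.2))]
= (1/1.694) ln[6.196 × 0.7946] = 0.5903 × ln(4.924) = 0.5903 × 1.594 = 0.9410 d.
D_c = (k_d/k_a) L₀ e^(−k_d t_c) = (0.326/2.02) × 38.2 × e^(−0.326×0.9410) = 0.1614 × 38.2 × 0.7358 = 4.536 mg/L.
x_c = v t_c = 0.753 m/s × 0.9410 d × 86400 s/d = 61220 m ≈ 61.2 km.

t_c ≈ 0.941 d; D_c ≈ 4.54 mg/L; x_c ≈ 61.2 km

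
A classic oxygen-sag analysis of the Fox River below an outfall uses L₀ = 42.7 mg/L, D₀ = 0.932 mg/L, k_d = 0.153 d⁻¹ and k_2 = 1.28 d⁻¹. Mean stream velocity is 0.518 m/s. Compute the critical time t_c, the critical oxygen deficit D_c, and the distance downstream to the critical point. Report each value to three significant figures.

t_c ≈ 1.73 d; D_c ≈ 3.92 mg/L; x_c ≈ 77.4 km

t_c = [1/(k_2−k_d)] ln[(k_2/k_d)(1 − D₀(k_2−k_d)/(k_d L₀))]
= [1/(1.28−0.153)] ln[(1.28/0.153)(1 − 0.932×1.127/(0.153×42.7))]
= (1/1.127) ln[8.366 × 0.8392] = 0.8873 × ln(7.021) = 0.8873 × 1.949 = 1.729 d.
L(t_c) = L₀ e^(−k_d t_c) = 42.7 × 0.7675 = 32.77 mg/L, and at the critical point k_2 D_c = k_d L, so D_c = (0.153/1.28) × 32.77 = 3.917 mg/L.
x_c = v t_c = 0.518 m/s × 1.729 d × 86400 s/d = 77390 m ≈ 77.4 km.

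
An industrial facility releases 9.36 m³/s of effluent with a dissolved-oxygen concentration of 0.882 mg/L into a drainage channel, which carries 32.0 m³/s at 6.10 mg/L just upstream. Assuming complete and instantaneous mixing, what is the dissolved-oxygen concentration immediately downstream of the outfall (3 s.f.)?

Flow-weighted mixing: C = (Q_r C_r + Q_w C_w)/(Q_r + Q_w)
= (32.0×6.10 + 9.36×0.882)/(32.0 + 9.36) = 203.5/41.36 = 4.919 mg/L.

4.92 mg/L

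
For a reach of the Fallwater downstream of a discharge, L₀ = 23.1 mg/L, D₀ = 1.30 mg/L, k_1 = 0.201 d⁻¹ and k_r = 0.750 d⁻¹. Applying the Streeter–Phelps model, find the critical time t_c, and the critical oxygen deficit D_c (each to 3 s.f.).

t_c ≈ 2.09 d; D_c ≈ 4.06 mg/L

With k_r/k_1 = 3.731 and 1 − D₀(k_r−k_1)/(k_1 L₀) = 0.8463,
t_c = ln(3.731 × 0.8463) / (0.750 − 0.201) = ln(3.158) / 0.5490 = 1.150/0.5490 = 2.094 d.
D_c = (k_1/k_r) L₀ e^(−k_1 t_c) = (0.201/0.750) × 23.1 × e^(−0.201×2.094) = 0.2680 × 23.1 × 0.6564 = 4.064 mg/L.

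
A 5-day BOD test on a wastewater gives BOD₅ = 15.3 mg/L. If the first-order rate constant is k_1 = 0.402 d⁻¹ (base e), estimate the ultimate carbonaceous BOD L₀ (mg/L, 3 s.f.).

BOD₅ = L₀(1 − e^(−5k_1)) ⇒ L₀ = BOD₅ / (1 − e^(−5×0.402))
= 15.3 / (1 − 0.1340) = 15.3 / 0.8660 = 17.67 mg/L.

L₀ ≈ 17.7 mg/L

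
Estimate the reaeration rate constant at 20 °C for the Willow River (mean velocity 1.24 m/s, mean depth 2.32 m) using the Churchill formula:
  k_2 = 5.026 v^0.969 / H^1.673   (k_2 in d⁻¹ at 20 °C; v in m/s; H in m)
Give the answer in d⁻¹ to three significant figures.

k_2 ≈ 1.51 d⁻¹

k_2 = 5.026 × 1.24^0.969 / 2.32^1.673 = 5.026 × 1.232 / 4.088 = 1.515 d⁻¹.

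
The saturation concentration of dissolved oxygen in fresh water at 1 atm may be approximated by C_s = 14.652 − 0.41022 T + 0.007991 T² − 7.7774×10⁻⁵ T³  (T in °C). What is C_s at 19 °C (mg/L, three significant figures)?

C_s ≈ 9.21 mg/L

C_s = 14.652 − 0.41022×19 + 0.007991×19² − 7.7774×10⁻⁵×19³ = 9.209 mg/L.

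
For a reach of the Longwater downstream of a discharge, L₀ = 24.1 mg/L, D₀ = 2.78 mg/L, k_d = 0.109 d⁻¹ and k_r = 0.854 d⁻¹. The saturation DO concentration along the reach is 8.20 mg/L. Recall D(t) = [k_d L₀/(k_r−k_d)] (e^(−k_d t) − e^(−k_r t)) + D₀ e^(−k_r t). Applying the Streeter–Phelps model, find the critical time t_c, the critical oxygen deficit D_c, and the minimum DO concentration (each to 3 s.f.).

t_c = [1/(k_r−k_d)] ln[(k_r/k_d)(1 − D₀(k_r−k_d)/(k_d L₀))]
= [1/(0.854−0.109)] ln[(0.854/0.109)(1 − 2.78×0.7450/(0.109×24.1))]
= (1/0.7450) ln[7.835 × 0.2116] = 1.342 × ln(1.658) = 1.342 × 0.5054 = 0.6784 d.
L(t_c) = L₀ e^(−k_d t_c) = 24.1 × 0.9287 = 22.38 mg/L, and at the critical point k_r D_c = k_d L, so D_c = (0.109/0.854) × 22.38 = 2.857 mg/L.
Minimum DO = C_s − D_c = 8.20 − 2.857 = 5.343 mg/L.

t_c ≈ 0.678 d; D_c ≈ 2.86 mg/L; min DO ≈ 5.34 mg/L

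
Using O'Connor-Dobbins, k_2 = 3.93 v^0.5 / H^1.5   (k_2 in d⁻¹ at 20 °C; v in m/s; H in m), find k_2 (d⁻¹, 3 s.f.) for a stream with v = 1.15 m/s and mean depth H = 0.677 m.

k_2 ≈ 7.57 d⁻¹

k_2 = 3.93 × 1.15^0.5 / 0.677^1.5 = 3.93 × 1.072 / 0.5570 = 7.566 d⁻¹.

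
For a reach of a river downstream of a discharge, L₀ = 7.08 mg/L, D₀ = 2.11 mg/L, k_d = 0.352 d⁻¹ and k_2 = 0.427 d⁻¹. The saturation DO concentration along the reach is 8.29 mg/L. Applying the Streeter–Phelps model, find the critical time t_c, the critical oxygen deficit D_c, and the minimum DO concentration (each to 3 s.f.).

With k_2/k_d = 1.213 and 1 − D₀(k_2−k_d)/(k_d L₀) = 0.9365,
t_c = ln(1.213 × 0.9365) / (0.427 − 0.352) = ln(1.136) / 0.07500 = 0.1275/0.07500 = 1.701 d.
L(t_c) = L₀ e^(−k_d t_c) = 7.08 × 0.5496 = 3.891 mg/L, and at the critical point k_2 D_c = k_d L, so D_c = (0.352/0.427) × 3.891 = 3.208 mg/L.
Minimum DO = C_s − D_c = 8.29 − 3.208 = 5.082 mg/L.

t_c ≈ 1.70 d; D_c ≈ 3.21 mg/L; min DO ≈ 5.08 mg/L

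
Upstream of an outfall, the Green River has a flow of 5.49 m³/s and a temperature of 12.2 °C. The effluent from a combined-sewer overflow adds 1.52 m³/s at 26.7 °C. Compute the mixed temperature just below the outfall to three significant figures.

Flow-weighted mixing: C = (Q_r C_r + Q_w C_w)/(Q_r + Q_w)
= (5.49×12.2 + 1.52×26.7)/(5.49 + 1.52) = 107.6/7.010 = 15.34 °C.

15.3 °C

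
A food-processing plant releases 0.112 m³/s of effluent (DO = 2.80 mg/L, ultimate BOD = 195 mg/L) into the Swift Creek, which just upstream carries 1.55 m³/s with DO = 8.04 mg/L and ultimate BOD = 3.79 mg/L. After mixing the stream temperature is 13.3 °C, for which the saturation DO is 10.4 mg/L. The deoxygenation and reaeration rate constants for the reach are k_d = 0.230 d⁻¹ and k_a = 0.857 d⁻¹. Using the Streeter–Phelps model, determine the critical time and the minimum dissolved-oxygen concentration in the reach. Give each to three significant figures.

Mixed DO = (1.55×8.04 + 0.112×2.80)/(1.55+0.112) = 12.78/1.662 = 7.687 mg/L.
Mixed L₀ = (1.55×3.79 + 0.112×195)/(1.662) = 27.71/1.662 = 16.68 mg/L.
Initial deficit D₀ = C_s − DO₀ = 10.4 − 7.687 = 2.713 mg/L.
t_c = (1/0.6270) ln[(0.857/0.230)(1 − 2.713×0.6270/(0.230×16.68))] = 1.595 × ln(2.073) = 1.163 d.
D_c = (0.230/0.857) × 16.68 × e^(−0.230×1.163) = 0.2684 × 16.68 × 0.7653 = 3.425 mg/L.
Minimum DO = 10.4 − 3.425 = 6.975 mg/L.

t_c ≈ 1.16 d; minimum DO ≈ 6.98 mg/L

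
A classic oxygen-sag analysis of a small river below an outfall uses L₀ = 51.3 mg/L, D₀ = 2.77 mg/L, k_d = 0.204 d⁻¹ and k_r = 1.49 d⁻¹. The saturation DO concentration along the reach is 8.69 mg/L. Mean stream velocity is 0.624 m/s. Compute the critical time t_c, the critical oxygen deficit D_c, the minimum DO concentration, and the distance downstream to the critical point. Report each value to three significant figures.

t_c ≈ 1.22 d; D_c ≈ 5.47 mg/L; min DO ≈ 3.22 mg/L; x_c ≈ 65.9 km

t_c = [1/(k_r−k_d)] ln[(k_r/k_d)(1 − D₀(k_r−k_d)/(k_d L₀))]
= [1/(1.49−0.204)] ln[(1.49/0.204)(1 − 2.77×1.286/(0.204×51.3))]
= (1/1.286) ln[7.304 × 0.6596] = 0.7776 × ln(4.818) = 0.7776 × 1.572 = 1.223 d.
L(t_c) = L₀ e^(−k_d t_c) = 51.3 × 0.7793 = 39.98 mg/L, and at the critical point k_r D_c = k_d L, so D_c = (0.204/1.49) × 39.98 = 5.473 mg/L.
Minimum DO = C_s − D_c = 8.69 − 5.473 = 3.217 mg/L.
x_c = v t_c = 0.624 m/s × 1.223 d × 86400 s/d = 65920 m ≈ 65.9 km.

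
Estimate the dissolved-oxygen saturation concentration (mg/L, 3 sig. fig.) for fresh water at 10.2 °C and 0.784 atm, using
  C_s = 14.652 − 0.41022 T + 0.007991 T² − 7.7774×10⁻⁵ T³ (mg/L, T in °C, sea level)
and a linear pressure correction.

At sea level: C_s = 14.652 − 0.41022×10.2 + 0.007991×10.2² − 7.7774×10⁻⁵×10.2³ = 11.22 mg/L.
Pressure correction: C_s' = 11.22 × 0.784 = 8.794 mg/L.

C_s ≈ 8.79 mg/L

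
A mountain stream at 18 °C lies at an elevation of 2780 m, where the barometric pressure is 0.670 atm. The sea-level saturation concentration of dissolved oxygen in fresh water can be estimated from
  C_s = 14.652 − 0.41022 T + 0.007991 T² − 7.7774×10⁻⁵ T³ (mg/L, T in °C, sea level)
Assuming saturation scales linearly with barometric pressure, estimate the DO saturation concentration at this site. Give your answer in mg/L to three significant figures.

C_s ≈ 6.30 mg/L

At sea level: C_s = 14.652 − 0.41022×18 + 0.007991×18² − 7.7774×10⁻⁵×18³ = 9.404 mg/L.
Pressure correction: C_s' = 9.404 × 0.670 = 6.300 mg/L.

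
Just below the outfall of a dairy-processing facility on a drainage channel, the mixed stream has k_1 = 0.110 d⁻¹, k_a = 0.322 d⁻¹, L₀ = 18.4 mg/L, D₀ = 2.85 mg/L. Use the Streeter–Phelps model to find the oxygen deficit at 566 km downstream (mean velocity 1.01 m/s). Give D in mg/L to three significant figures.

Travel time t = x/v = 566 km / (1.01 m/s) = 566000 m / 1.01 m/s = 560400 s = 6.486 d.
k_1 L₀/(k_a−k_1) = 0.110×18.4/(0.322−0.110) = 2.024/0.2120 = 9.547 mg/L.
e^(−k_1 t) = e^(−0.110×6.486) = 0.4899; e^(−k_a t) = e^(−0.322×6.486) = 0.1239.
D = 9.547 × (0.4899 − 0.1239) + 2.85 × 0.1239 = 3.495 + 0.3530 = 3.848 mg/L.

D ≈ 3.85 mg/L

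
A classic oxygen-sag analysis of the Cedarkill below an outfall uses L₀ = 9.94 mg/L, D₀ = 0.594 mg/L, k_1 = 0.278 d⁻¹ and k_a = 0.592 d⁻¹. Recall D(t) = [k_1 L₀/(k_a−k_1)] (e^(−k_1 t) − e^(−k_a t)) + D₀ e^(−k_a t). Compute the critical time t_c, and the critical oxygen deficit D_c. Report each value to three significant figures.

With k_a/k_1 = 2.129 and 1 − D₀(k_a−k_1)/(k_1 L₀) = 0.9325,
t_c = ln(2.129 × 0.9325) / (0.592 − 0.278) = ln(1.986) / 0.3140 = 0.6860/0.3140 = 2.185 d.
D_c = (k_1/k_a) L₀ e^(−k_1 t_c) = (0.278/0.592) × 9.94 × e^(−0.278×2.185) = 0.4696 × 9.94 × 0.5448 = 2.543 mg/L.

t_c ≈ 2.18 d; D_c ≈ 2.54 mg/L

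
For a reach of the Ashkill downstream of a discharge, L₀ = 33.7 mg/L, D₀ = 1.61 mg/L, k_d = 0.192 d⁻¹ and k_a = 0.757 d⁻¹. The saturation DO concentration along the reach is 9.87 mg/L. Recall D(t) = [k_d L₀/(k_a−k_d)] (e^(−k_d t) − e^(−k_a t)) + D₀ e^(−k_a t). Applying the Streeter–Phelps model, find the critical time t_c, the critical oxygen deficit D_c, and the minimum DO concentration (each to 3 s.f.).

t_c ≈ 2.16 d; D_c ≈ 5.65 mg/L; min DO ≈ 4.22 mg/L

t_c = [1/(k_a−k_d)] ln[(k_a/k_d)(1 − D₀(k_a−k_d)/(k_d L₀))]
= [1/(0.757−0.192)] ln[(0.757/0.192)(1 − 1.61×0.5650/(0.192×33.7))]
= (1/0.5650) ln[3.943 × 0.8594] = 1.770 × ln(3.388) = 1.770 × 1.220 = 2.160 d.
L(t_c) = L₀ e^(−k_d t_c) = 33.7 × 0.6605 = 22.26 mg/L, and at the critical point k_a D_c = k_d L, so D_c = (0.192/0.757) × 22.26 = 5.646 mg/L.
Minimum DO = C_s − D_c = 9.87 − 5.646 = 4.224 mg/L.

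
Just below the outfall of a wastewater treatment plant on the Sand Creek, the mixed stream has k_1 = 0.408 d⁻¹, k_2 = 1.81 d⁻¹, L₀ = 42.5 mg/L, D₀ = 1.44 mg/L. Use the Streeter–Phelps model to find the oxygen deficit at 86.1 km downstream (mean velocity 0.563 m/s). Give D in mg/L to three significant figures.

Travel time t = x/v = 86.1 km / (0.563 m/s) = 86100 m / 0.563 m/s = 152900 s = 1.770 d.
k_1 L₀/(k_2−k_1) = 0.408×42.5/(1.81−0.408) = 17.34/1.402 = 12.37 mg/L.
e^(−k_1 t) = e^(−0.408×1.770) = 0.4857; e^(−k_2 t) = e^(−1.81×1.770) = 0.04061.
D = 12.37 × (0.4857 − 0.04061) + 1.44 × 0.04061 = 5.505 + 0.05848 = 5.563 mg/L.

D ≈ 5.56 mg/L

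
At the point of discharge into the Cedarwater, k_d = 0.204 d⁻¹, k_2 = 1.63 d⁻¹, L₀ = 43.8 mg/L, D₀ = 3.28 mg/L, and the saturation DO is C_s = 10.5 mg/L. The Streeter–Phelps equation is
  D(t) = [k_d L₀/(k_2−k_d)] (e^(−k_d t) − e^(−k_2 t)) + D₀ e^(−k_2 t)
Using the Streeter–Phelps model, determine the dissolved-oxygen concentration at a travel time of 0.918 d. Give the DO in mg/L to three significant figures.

DO ≈ 5.97 mg/L

k_d L₀/(k_2−k_d) = 0.204×43.8/(1.63−0.204) = 8.935/1.426 = 6.266 mg/L.
e^(−k_d t) = e^(−0.204×0.9180) = 0.8292; e^(−k_2 t) = e^(−1.63×0.9180) = 0.2239.
D = 6.266 × (0.8292 − 0.2239) + 3.28 × 0.2239 = 3.793 + 0.7346 = 4.527 mg/L.
DO = C_s − D = 10.5 − 4.527 = 5.973 mg/L.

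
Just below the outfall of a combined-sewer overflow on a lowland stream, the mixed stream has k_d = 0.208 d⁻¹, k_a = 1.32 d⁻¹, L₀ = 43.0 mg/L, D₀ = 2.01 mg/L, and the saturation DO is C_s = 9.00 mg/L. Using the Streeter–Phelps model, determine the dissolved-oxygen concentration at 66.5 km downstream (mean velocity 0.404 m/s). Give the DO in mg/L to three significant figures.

Travel time t = x/v = 66.5 km / (0.404 m/s) = 66500 m / 0.404 m/s = 164600 s = 1.905 d.
k_d L₀/(k_a−k_d) = 0.208×43.0/(1.32−0.208) = 8.944/1.112 = 8.043 mg/L.
e^(−k_d t) = e^(−0.208×1.905) = 0.6728; e^(−k_a t) = e^(−1.32×1.905) = 0.08088.
D = 8.043 × (0.6728 − 0.08088) + 2.01 × 0.08088 = 4.761 + 0.1626 = 4.924 mg/L.
DO = C_s − D = 9.00 − 4.924 = 4.076 mg/L.

DO ≈ 4.08 mg/L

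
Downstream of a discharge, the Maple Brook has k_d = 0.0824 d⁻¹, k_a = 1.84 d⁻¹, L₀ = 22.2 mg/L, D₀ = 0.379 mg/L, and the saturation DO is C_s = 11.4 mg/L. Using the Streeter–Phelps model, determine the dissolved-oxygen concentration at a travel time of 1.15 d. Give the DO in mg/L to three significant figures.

DO ≈ 10.5 mg/L

k_d L₀/(k_a−k_d) = 0.0824×22.2/(1.84−0.0824) = 1.829/1.758 = 1.041 mg/L.
e^(−k_d t) = e^(−0.0824×1.150) = 0.9096; e^(−k_a t) = e^(−1.84×1.150) = 0.1205.
D = 1.041 × (0.9096 − 0.1205) + 0.379 × 0.1205 = 0.8213 + 0.04567 = 0.8669 mg/L.
DO = C_s − D = 11.4 − 0.8669 = 10.53 mg/L.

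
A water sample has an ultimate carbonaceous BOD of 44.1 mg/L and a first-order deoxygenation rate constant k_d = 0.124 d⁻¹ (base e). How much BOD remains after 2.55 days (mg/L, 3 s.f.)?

L_t = L₀ e^(−k_d t) = 44.1 × e^(−0.124×2.55) = 44.1 × 0.7289 = 32.15 mg/L.

L ≈ 32.1 mg/L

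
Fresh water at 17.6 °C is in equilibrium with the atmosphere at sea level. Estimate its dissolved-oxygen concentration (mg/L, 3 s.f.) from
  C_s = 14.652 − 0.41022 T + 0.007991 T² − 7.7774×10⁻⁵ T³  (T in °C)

C_s ≈ 9.48 mg/L

C_s = 14.652 − 0.41022×17.6 + 0.007991×17.6² − 7.7774×10⁻⁵×17.6³ = 9.483 mg/L.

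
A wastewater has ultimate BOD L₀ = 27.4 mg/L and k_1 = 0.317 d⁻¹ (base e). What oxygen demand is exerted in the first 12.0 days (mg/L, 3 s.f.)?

y_t = L₀(1 − e^(−k_1 t)) = 27.4 × (1 − e^(−0.317×12.0))
= 27.4 × (1 − 0.02228) = 27.4 × 0.9777 = 26.79 mg/L.

y ≈ 26.8 mg/L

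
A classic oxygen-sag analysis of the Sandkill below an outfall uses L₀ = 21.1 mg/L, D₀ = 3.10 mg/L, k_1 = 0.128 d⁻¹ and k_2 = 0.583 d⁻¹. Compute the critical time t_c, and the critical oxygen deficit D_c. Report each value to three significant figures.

With k_2/k_1 = 4.555 and 1 − D₀(k_2−k_1)/(k_1 L₀) = 0.4777,
t_c = ln(4.555 × 0.4777) / (0.583 − 0.128) = ln(2.176) / 0.4550 = 0.7775/0.4550 = 1.709 d.
L(t_c) = L₀ e^(−k_1 t_c) = 21.1 × 0.8035 = 16.95 mg/L, and at the critical point k_2 D_c = k_1 L, so D_c = (0.128/0.583) × 16.95 = 3.722 mg/L.

t_c ≈ 1.71 d; D_c ≈ 3.72 mg/L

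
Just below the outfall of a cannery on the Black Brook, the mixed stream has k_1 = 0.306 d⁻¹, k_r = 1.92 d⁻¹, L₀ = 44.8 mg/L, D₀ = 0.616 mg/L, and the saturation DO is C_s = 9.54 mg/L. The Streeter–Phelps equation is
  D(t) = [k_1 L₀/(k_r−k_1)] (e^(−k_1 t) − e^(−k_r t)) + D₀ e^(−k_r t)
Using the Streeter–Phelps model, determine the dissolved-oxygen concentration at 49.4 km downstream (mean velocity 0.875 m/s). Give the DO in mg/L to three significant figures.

DO ≈ 4.83 mg/L

Travel time t = x/v = 49.4 km / (0.875 m/s) = 49400 m / 0.875 m/s = 56460 s = 0.6534 d.
k_1 L₀/(k_r−k_1) = 0.306×44.8/(1.92−0.306) = 13.71/1.614 = 8.494 mg/L.
e^(−k_1 t) = e^(−0.306×0.6534) = 0.8188; e^(−k_r t) = e^(−1.92×0.6534) = 0.2852.
D = 8.494 × (0.8188 − 0.2852) + 0.616 × 0.2852 = 4.532 + 0.1757 = 4.708 mg/L.
DO = C_s − D = 9.54 − 4.708 = 4.832 mg/L.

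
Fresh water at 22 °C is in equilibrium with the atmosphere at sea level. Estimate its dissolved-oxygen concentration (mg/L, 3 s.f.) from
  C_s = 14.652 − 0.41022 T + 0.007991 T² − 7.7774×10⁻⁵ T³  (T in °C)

C_s = 14.652 − 0.41022×22 + 0.007991×22² − 7.7774×10⁻⁵×22³ = 8.667 mg/L.

C_s ≈ 8.67 mg/L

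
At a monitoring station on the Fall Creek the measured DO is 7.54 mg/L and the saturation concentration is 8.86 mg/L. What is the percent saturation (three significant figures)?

% saturation = C/C_s × 100 = 7.54/8.86 × 100 = 85.1 %.

85.1 % saturation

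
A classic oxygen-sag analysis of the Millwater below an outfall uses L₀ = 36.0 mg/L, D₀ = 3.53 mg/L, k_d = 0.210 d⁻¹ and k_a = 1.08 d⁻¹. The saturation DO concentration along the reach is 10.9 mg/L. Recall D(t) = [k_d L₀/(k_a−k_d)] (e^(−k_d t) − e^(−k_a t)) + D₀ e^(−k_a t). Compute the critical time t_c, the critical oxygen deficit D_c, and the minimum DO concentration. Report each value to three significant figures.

t_c = [1/(k_a−k_d)] ln[(k_a/k_d)(1 − D₀(k_a−k_d)/(k_d L₀))]
= [1/(1.08−0.210)] ln[(1.08/0.210)(1 − 3.53×0.8700/(0.210×36.0))]
= (1/0.8700) ln[5.143 × 0.5938] = 1.149 × ln(3.054) = 1.149 × 1.116 = 1.283 d.
L(t_c) = L₀ e^(−k_d t_c) = 36.0 × 0.7638 = 27.50 mg/L, and at the critical point k_a D_c = k_d L, so D_c = (0.210/1.08) × 27.50 = 5.347 mg/L.
Minimum DO = C_s − D_c = 10.9 − 5.347 = 5.553 mg/L.

t_c ≈ 1.28 d; D_c ≈ 5.35 mg/L; min DO ≈ 5.55 mg/L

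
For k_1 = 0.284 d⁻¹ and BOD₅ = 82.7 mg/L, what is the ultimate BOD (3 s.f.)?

L₀ ≈ 109 mg/L

BOD₅ = L₀(1 − e^(−5k_1)) ⇒ L₀ = BOD₅ / (1 − e^(−5×0.284))
= 82.7 / (1 − 0.2417) = 82.7 / 0.7583 = 109.1 mg/L.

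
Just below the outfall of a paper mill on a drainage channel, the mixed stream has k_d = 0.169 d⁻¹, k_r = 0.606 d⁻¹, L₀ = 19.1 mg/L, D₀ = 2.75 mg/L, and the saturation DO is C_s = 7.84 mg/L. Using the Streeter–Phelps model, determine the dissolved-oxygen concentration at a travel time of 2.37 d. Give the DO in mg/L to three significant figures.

DO ≈ 3.99 mg/L

k_d L₀/(k_r−k_d) = 0.169×19.1/(0.606−0.169) = 3.228/0.4370 = 7.386 mg/L.
e^(−k_d t) = e^(−0.169×2.370) = 0.6700; e^(−k_r t) = e^(−0.606×2.370) = 0.2378.
D = 7.386 × (0.6700 − 0.2378) + 2.75 × 0.2378 = 3.192 + 0.6540 = 3.846 mg/L.
DO = C_s − D = 7.84 − 3.846 = 3.994 mg/L.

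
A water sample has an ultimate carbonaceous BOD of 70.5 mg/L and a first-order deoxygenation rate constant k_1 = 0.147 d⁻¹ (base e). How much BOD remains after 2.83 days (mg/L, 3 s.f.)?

L_t = L₀ e^(−k_1 t) = 70.5 × e^(−0.147×2.83) = 70.5 × 0.6597 = 46.51 mg/L.

L ≈ 46.5 mg/L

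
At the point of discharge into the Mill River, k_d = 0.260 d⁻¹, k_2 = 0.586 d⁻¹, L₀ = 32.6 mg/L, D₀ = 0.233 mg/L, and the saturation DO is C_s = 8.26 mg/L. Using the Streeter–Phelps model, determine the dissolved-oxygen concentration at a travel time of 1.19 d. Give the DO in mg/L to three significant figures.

DO ≈ 2.01 mg/L

k_d L₀/(k_2−k_d) = 0.260×32.6/(0.586−0.260) = 8.476/0.3260 = 26.00 mg/L.
e^(−k_d t) = e^(−0.260×1.190) = 0.7339; e^(−k_2 t) = e^(−0.586×1.190) = 0.4979.
D = 26.00 × (0.7339 − 0.4979) + 0.233 × 0.4979 = 6.135 + 0.1160 = 6.251 mg/L.
DO = C_s − D = 8.26 − 6.251 = 2.009 mg/L.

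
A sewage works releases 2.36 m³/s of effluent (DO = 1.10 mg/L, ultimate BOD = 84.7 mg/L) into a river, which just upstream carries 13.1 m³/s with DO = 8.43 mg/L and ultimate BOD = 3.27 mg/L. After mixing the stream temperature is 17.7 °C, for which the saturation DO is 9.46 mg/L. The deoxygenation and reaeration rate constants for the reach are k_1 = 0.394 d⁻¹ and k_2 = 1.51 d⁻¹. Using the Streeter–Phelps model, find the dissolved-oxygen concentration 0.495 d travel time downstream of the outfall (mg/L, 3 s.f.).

Mixed DO = (13.1×8.43 + 2.36×1.10)/(13.1+2.36) = 113.0/15.46 = 7.311 mg/L.
Mixed L₀ = (13.1×3.27 + 2.36×84.7)/(15.46) = 242.7/15.46 = 15.70 mg/L.
Initial deficit D₀ = C_s − DO₀ = 9.46 − 7.311 = 2.149 mg/L.
D(0.495) = [0.394×15.70/(1.51−0.394)](e^(−0.394×0.495) − e^(−1.51×0.495)) + 2.149 e^(−1.51×0.495)
= 5.543 × (0.8228 − 0.4736) + 2.149 × 0.4736 = 2.953 mg/L.
DO = 9.46 − 2.953 = 6.507 mg/L.

DO ≈ 6.51 mg/L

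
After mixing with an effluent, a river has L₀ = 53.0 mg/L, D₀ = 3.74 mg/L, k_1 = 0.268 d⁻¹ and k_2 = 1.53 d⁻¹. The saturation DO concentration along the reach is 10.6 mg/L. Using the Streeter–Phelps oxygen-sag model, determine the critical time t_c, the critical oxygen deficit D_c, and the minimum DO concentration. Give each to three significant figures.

t_c ≈ 1.06 d; D_c ≈ 6.99 mg/L; min DO ≈ 3.61 mg/L

At the critical point dD/dt = 0, so k_1 L₀ e^(−k_1 t) = k_2 D. Substituting D(t) from the Streeter–Phelps equation and solving for t gives
t_c = ln[(k_2/k_1)(1 − D₀(k_2−k_1)/(k_1 L₀))] / (k_2−k_1).
Here k_2−k_1 = 1.262 d⁻¹ and 1 − D₀(k_2−k_1)/(k_1 L₀) = 1 − 3.74×1.262/(0.268×53.0) = 0.6677, so
t_c = ln(5.709 × 0.6677) / 1.262 = 1.338 / 1.262 = 1.060 d.
D_c = (k_1/k_2) L₀ e^(−k_1 t_c) = (0.268/1.53) × 53.0 × e^(−0.268×1.060) = 0.1752 × 53.0 × 0.7526 = 6.987 mg/L.
Minimum DO = C_s − D_c = 10.6 − 6.987 = 3.613 mg/L.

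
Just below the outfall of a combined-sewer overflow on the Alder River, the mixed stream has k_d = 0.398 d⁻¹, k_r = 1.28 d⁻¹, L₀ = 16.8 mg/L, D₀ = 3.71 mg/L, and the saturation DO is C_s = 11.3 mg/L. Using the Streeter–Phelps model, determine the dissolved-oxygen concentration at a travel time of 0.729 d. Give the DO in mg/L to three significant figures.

k_d L₀/(k_r−k_d) = 0.398×16.8/(1.28−0.398) = 6.686/0.8820 = 7.581 mg/L.
e^(−k_d t) = e^(−0.398×0.7290) = 0.7482; e^(−k_r t) = e^(−1.28×0.7290) = 0.3933.
D = 7.581 × (0.7482 − 0.3933) + 3.71 × 0.3933 = 2.690 + 1.459 = 4.149 mg/L.
DO = C_s − D = 11.3 − 4.149 = 7.151 mg/L.

DO ≈ 7.15 mg/L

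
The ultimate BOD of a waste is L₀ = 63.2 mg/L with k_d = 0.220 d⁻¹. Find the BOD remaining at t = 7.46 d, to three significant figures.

L_t = L₀ e^(−k_d t) = 63.2 × e^(−0.220×7.46) = 63.2 × 0.1937 = 12.24 mg/L.

L ≈ 12.2 mg/L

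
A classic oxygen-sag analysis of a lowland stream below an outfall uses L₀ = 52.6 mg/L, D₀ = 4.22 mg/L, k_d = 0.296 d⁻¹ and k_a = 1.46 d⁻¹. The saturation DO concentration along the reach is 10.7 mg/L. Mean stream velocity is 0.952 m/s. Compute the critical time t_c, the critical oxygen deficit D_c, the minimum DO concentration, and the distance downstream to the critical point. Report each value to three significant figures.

t_c ≈ 1.05 d; D_c ≈ 7.83 mg/L; min DO ≈ 2.87 mg/L; x_c ≈ 86.0 km

At the critical point dD/dt = 0, so k_d L₀ e^(−k_d t) = k_a D. Substituting D(t) from the Streeter–Phelps equation and solving for t gives
t_c = ln[(k_a/k_d)(1 − D₀(k_a−k_d)/(k_d L₀))] / (k_a−k_d).
Here k_a−k_d = 1.164 d⁻¹ and 1 − D₀(k_a−k_d)/(k_d L₀) = 1 − 4.22×1.164/(0.296×52.6) = 0.6845, so
t_c = ln(4.932 × 0.6845) / 1.164 = 1.217 / 1.164 = 1.045 d.
D_c = (k_d/k_a) L₀ e^(−k_d t_c) = (0.296/1.46) × 52.6 × e^(−0.296×1.045) = 0.2027 × 52.6 × 0.7339 = 7.826 mg/L.
Minimum DO = C_s − D_c = 10.7 − 7.826 = 2.874 mg/L.
x_c = v t_c = 0.952 m/s × 1.045 d × 86400 s/d = 85980 m ≈ 86.0 km.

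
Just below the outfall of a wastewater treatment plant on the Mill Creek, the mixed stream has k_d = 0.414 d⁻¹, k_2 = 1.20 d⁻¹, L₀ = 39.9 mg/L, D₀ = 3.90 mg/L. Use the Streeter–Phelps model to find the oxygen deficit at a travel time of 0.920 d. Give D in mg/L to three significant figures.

k_d L₀/(k_2−k_d) = 0.414×39.9/(1.20−0.414) = 16.52/0.7860 = 21.02 mg/L.
e^(−k_d t) = e^(−0.414×0.9200) = 0.6833; e^(−k_2 t) = e^(−1.20×0.9200) = 0.3315.
D = 21.02 × (0.6833 − 0.3315) + 3.90 × 0.3315 = 7.392 + 1.293 = 8.685 mg/L.

D ≈ 8.68 mg/L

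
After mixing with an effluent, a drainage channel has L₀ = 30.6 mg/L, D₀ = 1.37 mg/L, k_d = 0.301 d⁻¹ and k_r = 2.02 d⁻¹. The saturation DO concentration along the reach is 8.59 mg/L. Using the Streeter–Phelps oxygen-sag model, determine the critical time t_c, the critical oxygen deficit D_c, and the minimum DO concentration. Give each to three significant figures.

t_c = [1/(k_r−k_d)] ln[(k_r/k_d)(1 − D₀(k_r−k_d)/(k_d L₀))]
= [1/(2.02−0.301)] ln[(2.02/0.301)(1 − 1.37×1.719/(0.301×30.6))]
= (1/1.719) ln[6.711 × 0.7443] = 0.5817 × ln(4.995) = 0.5817 × 1.608 = 0.9357 d.
L(t_c) = L₀ e^(−k_d t_c) = 30.6 × 0.7545 = 23.09 mg/L, and at the critical point k_r D_c = k_d L, so D_c = (0.301/2.02) × 23.09 = 3.440 mg/L.
Minimum DO = C_s − D_c = 8.59 − 3.440 = 5.150 mg/L.

t_c ≈ 0.936 d; D_c ≈ 3.44 mg/L; min DO ≈ 5.15 mg/L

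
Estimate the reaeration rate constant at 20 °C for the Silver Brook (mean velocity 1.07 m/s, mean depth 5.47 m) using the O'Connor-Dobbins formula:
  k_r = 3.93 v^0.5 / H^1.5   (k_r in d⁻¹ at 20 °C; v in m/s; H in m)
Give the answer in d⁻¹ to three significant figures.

k_r ≈ 0.318 d⁻¹

k_r = 3.93 × 1.07^0.5 / 5.47^1.5 = 3.93 × 1.034 / 12.79 = 0.3178 d⁻¹.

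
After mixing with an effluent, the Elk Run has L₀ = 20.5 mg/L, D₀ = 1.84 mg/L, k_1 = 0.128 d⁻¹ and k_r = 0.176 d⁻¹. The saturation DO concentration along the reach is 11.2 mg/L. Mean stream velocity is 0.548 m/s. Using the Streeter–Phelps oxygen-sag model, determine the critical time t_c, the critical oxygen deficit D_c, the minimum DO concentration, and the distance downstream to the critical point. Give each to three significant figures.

t_c = [1/(k_r−k_1)] ln[(k_r/k_1)(1 − D₀(k_r−k_1)/(k_1 L₀))]
= [1/(0.176−0.128)] ln[(0.176/0.128)(1 − 1.84×0.04800/(0.128×20.5))]
= (1/0.04800) ln[1.375 × 0.9663] = 20.83 × ln(1.329) = 20.83 × 0.2842 = 5.921 d.
L(t_c) = L₀ e^(−k_1 t_c) = 20.5 × 0.4686 = 9.607 mg/L, and at the critical point k_r D_c = k_1 L, so D_c = (0.128/0.176) × 9.607 = 6.987 mg/L.
Minimum DO = C_s − D_c = 11.2 − 6.987 = 4.213 mg/L.
x_c = v t_c = 0.548 m/s × 5.921 d × 86400 s/d = 280400 m ≈ 280 km.

t_c ≈ 5.92 d; D_c ≈ 6.99 mg/L; min DO ≈ 4.21 mg/L; x_c ≈ 280 km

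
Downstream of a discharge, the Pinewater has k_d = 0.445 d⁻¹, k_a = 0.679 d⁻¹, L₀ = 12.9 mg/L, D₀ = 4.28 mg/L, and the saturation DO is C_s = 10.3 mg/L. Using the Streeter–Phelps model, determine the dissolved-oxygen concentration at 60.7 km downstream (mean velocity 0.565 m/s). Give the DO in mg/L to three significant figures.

Travel time t = x/v = 60.7 km / (0.565 m/s) = 60700 m / 0.565 m/s = 107400 s = 1.243 d.
k_d L₀/(k_a−k_d) = 0.445×12.9/(0.679−0.445) = 5.740/0.2340 = 24.53 mg/L.
e^(−k_d t) = e^(−0.445×1.243) = 0.5750; e^(−k_a t) = e^(−0.679×1.243) = 0.4299.
D = 24.53 × (0.5750 − 0.4299) + 4.28 × 0.4299 = 3.561 + 1.840 = 5.401 mg/L.
DO = C_s − D = 10.3 − 5.401 = 4.899 mg/L.

DO ≈ 4.90 mg/L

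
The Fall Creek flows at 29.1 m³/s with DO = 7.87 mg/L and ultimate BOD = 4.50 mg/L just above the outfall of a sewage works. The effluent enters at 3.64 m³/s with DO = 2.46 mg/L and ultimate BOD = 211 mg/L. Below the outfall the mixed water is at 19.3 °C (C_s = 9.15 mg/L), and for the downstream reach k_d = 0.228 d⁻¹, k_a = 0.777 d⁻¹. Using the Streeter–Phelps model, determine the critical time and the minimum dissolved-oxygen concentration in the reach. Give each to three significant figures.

t_c ≈ 1.90 d; minimum DO ≈ 3.93 mg/L

Mixed DO = (29.1×7.87 + 3.64×2.46)/(29.1+3.64) = 238.0/32.74 = 7.269 mg/L.
Mixed L₀ = (29.1×4.50 + 3.64×211)/(32.74) = 899.0/32.74 = 27.46 mg/L.
Initial deficit D₀ = C_s − DO₀ = 9.15 − 7.269 = 1.881 mg/L.
t_c = (1/0.5490) ln[(0.777/0.228)(1 − 1.881×0.5490/(0.228×27.46))] = 1.821 × ln(2.846) = 1.905 d.
D_c = (0.228/0.777) × 27.46 × e^(−0.228×1.905) = 0.2934 × 27.46 × 0.6477 = 5.219 mg/L.
Minimum DO = 9.15 − 5.219 = 3.931 mg/L.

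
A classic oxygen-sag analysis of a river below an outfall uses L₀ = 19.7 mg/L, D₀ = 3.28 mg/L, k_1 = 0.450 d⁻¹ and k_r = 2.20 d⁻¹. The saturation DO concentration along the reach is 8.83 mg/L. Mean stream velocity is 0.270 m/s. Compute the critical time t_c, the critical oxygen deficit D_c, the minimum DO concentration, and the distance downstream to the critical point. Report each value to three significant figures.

t_c ≈ 0.311 d; D_c ≈ 3.50 mg/L; min DO ≈ 5.33 mg/L; x_c ≈ 7.26 km

At the critical point dD/dt = 0, so k_1 L₀ e^(−k_1 t) = k_r D. Substituting D(t) from the Streeter–Phelps equation and solving for t gives
t_c = ln[(k_r/k_1)(1 − D₀(k_r−k_1)/(k_1 L₀))] / (k_r−k_1).
Here k_r−k_1 = 1.750 d⁻¹ and 1 − D₀(k_r−k_1)/(k_1 L₀) = 1 − 3.28×1.750/(0.450×19.7) = 0.3525, so
t_c = ln(4.889 × 0.3525) / 1.750 = 0.5443 / 1.750 = 0.3110 d.
D_c = (k_1/k_r) L₀ e^(−k_1 t_c) = (0.450/2.20) × 19.7 × e^(−0.450×0.3110) = 0.2045 × 19.7 × 0.8694 = 3.503 mg/L.
Minimum DO = C_s − D_c = 8.83 − 3.503 = 5.327 mg/L.
x_c = v t_c = 0.270 m/s × 0.3110 d × 86400 s/d = 7256 m ≈ 7.26 km.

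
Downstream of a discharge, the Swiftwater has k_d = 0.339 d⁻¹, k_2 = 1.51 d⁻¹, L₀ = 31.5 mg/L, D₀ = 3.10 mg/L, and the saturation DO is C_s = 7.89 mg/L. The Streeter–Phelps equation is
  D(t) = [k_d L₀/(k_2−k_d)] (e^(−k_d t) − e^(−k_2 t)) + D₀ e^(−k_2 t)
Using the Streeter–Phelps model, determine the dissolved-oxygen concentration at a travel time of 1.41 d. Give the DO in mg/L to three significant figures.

DO ≈ 2.95 mg/L

k_d L₀/(k_2−k_d) = 0.339×31.5/(1.51−0.339) = 10.68/1.171 = 9.119 mg/L.
e^(−k_d t) = e^(−0.339×1.410) = 0.6200; e^(−k_2 t) = e^(−1.51×1.410) = 0.1189.
D = 9.119 × (0.6200 − 0.1189) + 3.10 × 0.1189 = 4.569 + 0.3687 = 4.938 mg/L.
DO = C_s − D = 7.89 − 4.938 = 2.952 mg/L.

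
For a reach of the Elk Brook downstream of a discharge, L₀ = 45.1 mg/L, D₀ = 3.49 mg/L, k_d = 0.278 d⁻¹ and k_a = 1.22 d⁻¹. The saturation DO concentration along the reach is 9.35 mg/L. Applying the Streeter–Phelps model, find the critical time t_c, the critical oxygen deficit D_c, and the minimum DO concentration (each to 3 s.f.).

t_c = [1/(k_a−k_d)] ln[(k_a/k_d)(1 − D₀(k_a−k_d)/(k_d L₀))]
= [1/(1.22−0.278)] ln[(1.22/0.278)(1 − 3.49×0.9420/(0.278×45.1))]
= (1/0.9420) ln[4.388 × 0.7378] = 1.062 × ln(3.238) = 1.062 × 1.175 = 1.247 d.
D_c = (k_d/k_a) L₀ e^(−k_d t_c) = (0.278/1.22) × 45.1 × e^(−0.278×1.247) = 0.2279 × 45.1 × 0.7070 = 7.266 mg/L.
Minimum DO = C_s − D_c = 9.35 − 7.266 = 2.084 mg/L.

t_c ≈ 1.25 d; D_c ≈ 7.27 mg/L; min DO ≈ 2.08 mg/L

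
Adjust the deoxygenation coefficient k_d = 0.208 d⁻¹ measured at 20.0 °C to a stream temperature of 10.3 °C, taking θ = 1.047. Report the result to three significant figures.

k_d ≈ 0.133 d⁻¹

k_d(T₂) = k_d(T₁) · θ^(T₂−T₁) = 0.208 × 1.047^(10.3−20.0)
= 0.208 × 1.047^-9.70 = 0.208 × 0.6405 = 0.1332 d⁻¹.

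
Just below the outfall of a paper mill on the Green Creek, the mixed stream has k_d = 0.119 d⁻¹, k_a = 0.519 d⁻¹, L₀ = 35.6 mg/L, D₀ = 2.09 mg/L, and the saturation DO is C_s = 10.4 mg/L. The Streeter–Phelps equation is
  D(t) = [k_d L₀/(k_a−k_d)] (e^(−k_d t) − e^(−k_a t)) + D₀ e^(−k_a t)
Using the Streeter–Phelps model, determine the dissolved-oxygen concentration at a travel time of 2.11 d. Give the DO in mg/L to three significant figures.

k_d L₀/(k_a−k_d) = 0.119×35.6/(0.519−0.119) = 4.236/0.4000 = 10.59 mg/L.
e^(−k_d t) = e^(−0.119×2.110) = 0.7780; e^(−k_a t) = e^(−0.519×2.110) = 0.3345.
D = 10.59 × (0.7780 − 0.3345) + 2.09 × 0.3345 = 4.697 + 0.6991 = 5.396 mg/L.
DO = C_s − D = 10.4 − 5.396 = 5.004 mg/L.

DO ≈ 5.00 mg/L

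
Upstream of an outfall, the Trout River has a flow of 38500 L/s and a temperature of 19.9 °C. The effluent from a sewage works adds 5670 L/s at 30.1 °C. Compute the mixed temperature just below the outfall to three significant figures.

21.2 °C

Flow-weighted mixing: C = (Q_r C_r + Q_w C_w)/(Q_r + Q_w)
= (38500×19.9 + 5670×30.1)/(38500 + 5670) = 936800/44170 = 21.21 °C.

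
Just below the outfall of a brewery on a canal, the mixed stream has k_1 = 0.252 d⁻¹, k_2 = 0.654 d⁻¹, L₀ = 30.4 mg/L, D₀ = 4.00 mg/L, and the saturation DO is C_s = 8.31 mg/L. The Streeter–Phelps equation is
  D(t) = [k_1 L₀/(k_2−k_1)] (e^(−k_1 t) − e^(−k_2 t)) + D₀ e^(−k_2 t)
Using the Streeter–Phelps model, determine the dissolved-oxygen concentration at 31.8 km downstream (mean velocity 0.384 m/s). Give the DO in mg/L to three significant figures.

Travel time t = x/v = 31.8 km / (0.384 m/s) = 31800 m / 0.384 m/s = 82810 s = 0.9585 d.
k_1 L₀/(k_2−k_1) = 0.252×30.4/(0.654−0.252) = 7.661/0.4020 = 19.06 mg/L.
e^(−k_1 t) = e^(−0.252×0.9585) = 0.7854; e^(−k_2 t) = e^(−0.654×0.9585) = 0.5343.
D = 19.06 × (0.7854 − 0.5343) + 4.00 × 0.5343 = 4.786 + 2.137 = 6.923 mg/L.
DO = C_s − D = 8.31 − 6.923 = 1.387 mg/L.

DO ≈ 1.39 mg/L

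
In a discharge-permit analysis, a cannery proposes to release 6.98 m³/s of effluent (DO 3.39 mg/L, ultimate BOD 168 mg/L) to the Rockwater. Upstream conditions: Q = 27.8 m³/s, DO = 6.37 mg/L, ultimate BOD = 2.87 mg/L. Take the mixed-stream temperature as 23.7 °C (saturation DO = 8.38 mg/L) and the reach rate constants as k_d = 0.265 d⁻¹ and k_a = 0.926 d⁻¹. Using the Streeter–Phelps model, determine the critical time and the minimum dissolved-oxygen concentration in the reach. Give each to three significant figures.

Mixed DO = (27.8×6.37 + 6.98×3.39)/(27.8+6.98) = 200.7/34.78 = 5.772 mg/L.
Mixed L₀ = (27.8×2.87 + 6.98×168)/(34.78) = 1252/34.78 = 36.01 mg/L.
Initial deficit D₀ = C_s − DO₀ = 8.38 − 5.772 = 2.608 mg/L.
t_c = (1/0.6610) ln[(0.926/0.265)(1 − 2.608×0.6610/(0.265×36.01))] = 1.513 × ln(2.863) = 1.591 d.
D_c = (0.265/0.926) × 36.01 × e^(−0.265×1.591) = 0.2862 × 36.01 × 0.6559 = 6.759 mg/L.
Minimum DO = 8.38 − 6.759 = 1.621 mg/L.

t_c ≈ 1.59 d; minimum DO ≈ 1.62 mg/L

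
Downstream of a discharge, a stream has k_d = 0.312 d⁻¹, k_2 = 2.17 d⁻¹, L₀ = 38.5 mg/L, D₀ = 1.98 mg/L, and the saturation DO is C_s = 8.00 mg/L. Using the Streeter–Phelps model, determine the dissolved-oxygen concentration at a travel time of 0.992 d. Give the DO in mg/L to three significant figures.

DO ≈ 3.78 mg/L

k_d L₀/(k_2−k_d) = 0.312×38.5/(2.17−0.312) = 12.01/1.858 = 6.465 mg/L.
e^(−k_d t) = e^(−0.312×0.9920) = 0.7338; e^(−k_2 t) = e^(−2.17×0.9920) = 0.1162.
D = 6.465 × (0.7338 − 0.1162) + 1.98 × 0.1162 = 3.993 + 0.2300 = 4.223 mg/L.
DO = C_s − D = 8.00 − 4.223 = 3.777 mg/L.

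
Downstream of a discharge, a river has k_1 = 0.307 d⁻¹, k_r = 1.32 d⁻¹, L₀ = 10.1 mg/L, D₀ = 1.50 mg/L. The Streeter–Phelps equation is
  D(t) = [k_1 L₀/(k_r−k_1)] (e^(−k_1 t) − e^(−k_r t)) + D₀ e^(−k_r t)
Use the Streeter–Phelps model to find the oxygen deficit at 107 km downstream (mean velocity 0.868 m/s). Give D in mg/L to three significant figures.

Travel time t = x/v = 107 km / (0.868 m/s) = 107000 m / 0.868 m/s = 123300 s = 1.427 d.
k_1 L₀/(k_r−k_1) = 0.307×10.1/(1.32−0.307) = 3.101/1.013 = 3.061 mg/L.
e^(−k_1 t) = e^(−0.307×1.427) = 0.6453; e^(−k_r t) = e^(−1.32×1.427) = 0.1521.
D = 3.061 × (0.6453 − 0.1521) + 1.50 × 0.1521 = 1.510 + 0.2281 = 1.738 mg/L.

D ≈ 1.74 mg/L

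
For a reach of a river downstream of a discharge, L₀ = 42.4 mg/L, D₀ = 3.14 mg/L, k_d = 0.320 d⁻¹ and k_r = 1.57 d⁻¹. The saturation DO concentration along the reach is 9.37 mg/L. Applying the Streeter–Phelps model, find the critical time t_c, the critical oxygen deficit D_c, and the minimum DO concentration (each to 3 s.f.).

t_c ≈ 0.999 d; D_c ≈ 6.28 mg/L; min DO ≈ 3.09 mg/L

t_c = [1/(k_r−k_d)] ln[(k_r/k_d)(1 − D₀(k_r−k_d)/(k_d L₀))]
= [1/(1.57−0.320)] ln[(1.57/0.320)(1 − 3.14×1.250/(0.320×42.4))]
= (1/1.250) ln[4.906 × 0.7107] = 0.8000 × ln(3.487) = 0.8000 × 1.249 = 0.9992 d.
D_c = (k_d/k_r) L₀ e^(−k_d t_c) = (0.320/1.57) × 42.4 × e^(−0.320×0.9992) = 0.2038 × 42.4 × 0.7263 = 6.277 mg/L.
Minimum DO = C_s − D_c = 9.37 − 6.277 = 3.093 mg/L.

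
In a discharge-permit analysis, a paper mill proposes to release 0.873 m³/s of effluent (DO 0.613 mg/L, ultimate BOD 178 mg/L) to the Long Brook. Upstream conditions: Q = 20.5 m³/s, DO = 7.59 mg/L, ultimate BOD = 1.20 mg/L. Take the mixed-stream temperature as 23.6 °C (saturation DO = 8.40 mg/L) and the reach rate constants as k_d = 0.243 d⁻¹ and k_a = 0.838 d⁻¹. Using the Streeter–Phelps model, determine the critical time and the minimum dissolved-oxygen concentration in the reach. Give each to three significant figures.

t_c ≈ 1.44 d; minimum DO ≈ 6.68 mg/L

Mixed DO = (20.5×7.59 + 0.873×0.613)/(20.5+0.873) = 156.1/21.37 = 7.305 mg/L.
Mixed L₀ = (20.5×1.20 + 0.873×178)/(21.37) = 180.0/21.37 = 8.422 mg/L.
Initial deficit D₀ = C_s − DO₀ = 8.40 − 7.305 = 1.095 mg/L.
t_c = (1/0.5950) ln[(0.838/0.243)(1 − 1.095×0.5950/(0.243×8.422))] = 1.681 × ln(2.351) = 1.436 d.
D_c = (0.243/0.838) × 8.422 × e^(−0.243×1.436) = 0.2900 × 8.422 × 0.7054 = 1.723 mg/L.
Minimum DO = 8.40 − 1.723 = 6.677 mg/L.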